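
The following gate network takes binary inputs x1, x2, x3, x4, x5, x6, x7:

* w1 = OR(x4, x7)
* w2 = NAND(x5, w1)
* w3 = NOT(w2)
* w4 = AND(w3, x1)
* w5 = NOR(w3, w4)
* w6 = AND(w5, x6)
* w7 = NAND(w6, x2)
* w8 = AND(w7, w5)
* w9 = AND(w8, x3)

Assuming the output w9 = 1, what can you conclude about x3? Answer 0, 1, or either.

1

w9 = AND(w8, x3) must be 1, so both w8 = 1 and x3 = 1.
w8 = AND(w7, w5) must be 1, so both w7 = 1 and w5 = 1.
w7 = NAND(w6, x2) must be 1, so at least one of w6, x2 is 0.
Every assignment with w9 = 1 has x3 = 1; there are 30 such assignment(s).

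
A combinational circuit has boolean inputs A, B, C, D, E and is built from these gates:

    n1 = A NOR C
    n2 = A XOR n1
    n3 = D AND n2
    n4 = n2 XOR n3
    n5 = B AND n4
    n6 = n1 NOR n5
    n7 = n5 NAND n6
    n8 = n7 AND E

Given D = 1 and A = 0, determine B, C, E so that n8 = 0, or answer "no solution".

n8 = n7 AND E must be 0, so at least one of n7, E is 0.
Check with D = 1 and A = 0 and B=1, C=1, E=0:
n1 = A NOR C = 0 NOR 1 = 0
n2 = A XOR n1 = 0 XOR 0 = 0
n3 = D AND n2 = 1 AND 0 = 0
n4 = n2 XOR n3 = 0 XOR 0 = 0
n5 = B AND n4 = 1 AND 0 = 0
n6 = n1 NOR n5 = 0 NOR 0 = 1
n7 = n5 NAND n6 = 0 NAND 1 = 1
n8 = n7 AND E = 1 AND 0 = 0
So n8 = 0.

B=1, C=1, E=0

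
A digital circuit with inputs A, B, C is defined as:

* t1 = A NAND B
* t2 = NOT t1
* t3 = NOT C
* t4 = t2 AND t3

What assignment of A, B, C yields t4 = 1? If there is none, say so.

Check with A=1, B=1, C=0:
t1 = A NAND B = 1 NAND 1 = 0
t2 = NOT t1 = NOT 0 = 1
t3 = NOT C = NOT 0 = 1
t4 = t2 AND t3 = 1 AND 1 = 1
So t4 = 1 as required.

A=1, B=1, C=0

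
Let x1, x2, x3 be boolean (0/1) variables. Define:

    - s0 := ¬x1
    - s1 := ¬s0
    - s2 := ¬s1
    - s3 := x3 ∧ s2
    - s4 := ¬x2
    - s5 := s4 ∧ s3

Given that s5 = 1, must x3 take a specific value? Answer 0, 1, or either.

1

s5 = s4 ∧ s3 must be 1, so both s4 = 1 and s3 = 1.
s4 = ¬x2 must be 1, so x2 = 0.
Every assignment with s5 = 1 has x3 = 1; there are 1 such assignment(s).
  x1=0, x2=0, x3=1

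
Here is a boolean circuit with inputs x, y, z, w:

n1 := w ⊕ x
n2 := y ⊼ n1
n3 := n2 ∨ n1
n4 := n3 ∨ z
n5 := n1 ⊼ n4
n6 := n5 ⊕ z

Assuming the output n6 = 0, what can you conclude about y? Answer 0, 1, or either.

either

Both values of y occur among assignments with n6 = 0:
  y=0: x=0, y=0, z=0, w=1
  y=1: x=0, y=1, z=0, w=1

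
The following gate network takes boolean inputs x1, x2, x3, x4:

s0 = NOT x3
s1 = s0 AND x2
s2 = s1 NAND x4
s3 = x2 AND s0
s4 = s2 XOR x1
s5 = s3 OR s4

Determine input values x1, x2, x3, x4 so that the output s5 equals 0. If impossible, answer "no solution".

x1=1, x2=0, x3=0, x4=1

s5 = s3 OR s4 must be 0, so both s3 = 0 and s4 = 0.
Check with x1=1, x2=0, x3=0, x4=1:
s0 = NOT x3 = NOT 0 = 1
s1 = s0 AND x2 = 1 AND 0 = 0
s2 = s1 NAND x4 = 0 NAND 1 = 1
s3 = x2 AND s0 = 0 AND 1 = 0
s4 = s2 XOR x1 = 1 XOR 1 = 0
s5 = s3 OR s4 = 0 OR 0 = 0
So s5 = 0 as required.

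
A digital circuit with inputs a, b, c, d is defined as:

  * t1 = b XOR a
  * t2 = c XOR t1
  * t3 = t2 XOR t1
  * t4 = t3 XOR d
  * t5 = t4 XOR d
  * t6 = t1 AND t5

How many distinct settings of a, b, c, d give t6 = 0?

12

t6 = t1 AND t5 must be 0, so at least one of t1, t5 is 0.
Enumerating the 16 input combinations, 12 give t6 = 0 and 4 give t6 = 1.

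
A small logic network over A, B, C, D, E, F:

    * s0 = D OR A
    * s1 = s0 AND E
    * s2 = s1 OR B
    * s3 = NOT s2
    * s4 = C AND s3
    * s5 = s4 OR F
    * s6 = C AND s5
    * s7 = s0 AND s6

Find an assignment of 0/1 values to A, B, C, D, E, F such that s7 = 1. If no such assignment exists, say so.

A=1, B=0, C=1, D=0, E=1, F=1

s7 = s0 AND s6 must be 1, so both s0 = 1 and s6 = 1.
s0 = D OR A must be 1, so at least one of D, A is 1.
s6 = C AND s5 must be 1, so both C = 1 and s5 = 1.
Check with A=1, B=0, C=1, D=0, E=1, F=1:
s0 = D OR A = 0 OR 1 = 1
s1 = s0 AND E = 1 AND 1 = 1
s2 = s1 OR B = 1 OR 0 = 1
s3 = NOT s2 = NOT 1 = 0
s4 = C AND s3 = 1 AND 0 = 0
s5 = s4 OR F = 0 OR 1 = 1
s6 = C AND s5 = 1 AND 1 = 1
s7 = s0 AND s6 = 1 AND 1 = 1
So s7 = 1 as required.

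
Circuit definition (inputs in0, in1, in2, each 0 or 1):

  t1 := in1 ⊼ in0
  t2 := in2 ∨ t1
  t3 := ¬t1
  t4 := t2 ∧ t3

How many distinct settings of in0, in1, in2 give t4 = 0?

t4 = t2 ∧ t3 must be 0, so at least one of t2, t3 is 0.
Enumerating the 8 input combinations, 7 give t4 = 0 and 1 give t4 = 1.

7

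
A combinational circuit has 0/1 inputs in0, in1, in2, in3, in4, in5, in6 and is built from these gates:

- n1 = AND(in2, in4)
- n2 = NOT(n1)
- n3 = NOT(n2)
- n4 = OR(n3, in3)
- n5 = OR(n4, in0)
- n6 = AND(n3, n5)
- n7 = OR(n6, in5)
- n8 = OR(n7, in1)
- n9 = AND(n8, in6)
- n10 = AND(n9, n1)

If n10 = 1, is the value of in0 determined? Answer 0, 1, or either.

either

Both values of in0 occur among assignments with n10 = 1:
  in0=0: in0=0, in1=0, in2=1, in3=0, in4=1, in5=0, in6=1
  in0=1: in0=1, in1=0, in2=1, in3=0, in4=1, in5=0, in6=1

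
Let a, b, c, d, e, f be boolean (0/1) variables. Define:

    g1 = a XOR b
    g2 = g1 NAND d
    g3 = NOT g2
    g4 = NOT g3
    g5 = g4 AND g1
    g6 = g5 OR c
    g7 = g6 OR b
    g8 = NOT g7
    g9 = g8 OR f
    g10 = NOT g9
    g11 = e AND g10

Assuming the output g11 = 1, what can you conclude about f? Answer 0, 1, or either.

g11 = e AND g10 must be 1, so both e = 1 and g10 = 1.
g10 = NOT g9 must be 1, so g9 = 0.
g9 = g8 OR f must be 0, so both g8 = 0 and f = 0.
Every assignment with g11 = 1 has f = 0; there are 13 such assignment(s).

0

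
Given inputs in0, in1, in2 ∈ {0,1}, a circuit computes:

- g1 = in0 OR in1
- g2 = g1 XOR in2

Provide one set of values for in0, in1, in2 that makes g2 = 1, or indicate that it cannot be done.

Check with in0=1, in1=1, in2=0:
g1 = in0 OR in1 = 1 OR 1 = 1
g2 = g1 XOR in2 = 1 XOR 0 = 1
So g2 = 1 as required.

in0=1, in1=1, in2=0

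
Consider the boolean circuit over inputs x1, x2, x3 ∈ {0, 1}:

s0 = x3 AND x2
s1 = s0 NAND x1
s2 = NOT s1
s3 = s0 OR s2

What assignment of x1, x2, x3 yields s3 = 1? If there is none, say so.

s3 = s0 OR s2 must be 1, so at least one of s0, s2 is 1.
Check with x1=0, x2=1, x3=1:
s0 = x3 AND x2 = 1 AND 1 = 1
s1 = s0 NAND x1 = 1 NAND 0 = 1
s2 = NOT s1 = NOT 1 = 0
s3 = s0 OR s2 = 1 OR 0 = 1
So s3 = 1 as required.

x1=0, x2=1, x3=1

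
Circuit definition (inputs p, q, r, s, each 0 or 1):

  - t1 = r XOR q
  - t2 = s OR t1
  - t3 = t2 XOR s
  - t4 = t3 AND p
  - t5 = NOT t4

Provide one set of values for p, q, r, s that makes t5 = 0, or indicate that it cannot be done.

t5 = NOT t4 must be 0, so t4 = 1.
Check with p=1, q=1, r=0, s=0:
t1 = r XOR q = 0 XOR 1 = 1
t2 = s OR t1 = 0 OR 1 = 1
t3 = t2 XOR s = 1 XOR 0 = 1
t4 = t3 AND p = 1 AND 1 = 1
t5 = NOT t4 = NOT 1 = 0
So t5 = 0 as required.

p=1, q=1, r=0, s=0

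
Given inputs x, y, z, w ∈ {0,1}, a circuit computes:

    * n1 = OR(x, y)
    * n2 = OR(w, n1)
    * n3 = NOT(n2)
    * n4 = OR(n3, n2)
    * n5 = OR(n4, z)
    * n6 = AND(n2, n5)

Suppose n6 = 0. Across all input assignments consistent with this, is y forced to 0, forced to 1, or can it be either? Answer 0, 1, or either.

n6 = AND(n2, n5) must be 0, so at least one of n2, n5 is 0.
Every assignment with n6 = 0 has y = 0; there are 2 such assignment(s).
  x=0, y=0, z=0, w=0
  x=0, y=0, z=1, w=0

0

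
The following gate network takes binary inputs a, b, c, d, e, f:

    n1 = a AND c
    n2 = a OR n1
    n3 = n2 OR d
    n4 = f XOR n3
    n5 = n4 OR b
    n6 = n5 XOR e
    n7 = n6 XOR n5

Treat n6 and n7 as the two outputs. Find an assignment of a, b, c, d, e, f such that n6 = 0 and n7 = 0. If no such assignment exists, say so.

Check with a=0, b=0, c=0, d=0, e=0, f=0:
n1 = a AND c = 0 AND 0 = 0
n2 = a OR n1 = 0 OR 0 = 0
n3 = n2 OR d = 0 OR 0 = 0
n4 = f XOR n3 = 0 XOR 0 = 0
n5 = n4 OR b = 0 OR 0 = 0
n6 = n5 XOR e = 0 XOR 0 = 0
n7 = n6 XOR n5 = 0 XOR 0 = 0
So n6 = 0 and n7 = 0.

a=0, b=0, c=0, d=0, e=0, f=0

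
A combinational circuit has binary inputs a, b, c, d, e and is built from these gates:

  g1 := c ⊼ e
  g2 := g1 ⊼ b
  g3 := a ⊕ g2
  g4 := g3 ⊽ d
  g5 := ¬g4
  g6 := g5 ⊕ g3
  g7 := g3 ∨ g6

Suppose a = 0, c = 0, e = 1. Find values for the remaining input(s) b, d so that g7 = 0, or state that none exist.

g7 = g3 ∨ g6 must be 0, so both g3 = 0 and g6 = 0.
g3 = a ⊕ g2 must be 0, so a and g2 are equal.
Check with a = 0, c = 0, e = 1 and b=1, d=0:
g1 = c ⊼ e = 0 ⊼ 1 = 1
g2 = g1 ⊼ b = 1 ⊼ 1 = 0
g3 = a ⊕ g2 = 0 ⊕ 0 = 0
g4 = g3 ⊽ d = 0 ⊽ 0 = 1
g5 = ¬g4 = ¬1 = 0
g6 = g5 ⊕ g3 = 0 ⊕ 0 = 0
g7 = g3 ∨ g6 = 0 ∨ 0 = 0
So g7 = 0.

b=1 d=0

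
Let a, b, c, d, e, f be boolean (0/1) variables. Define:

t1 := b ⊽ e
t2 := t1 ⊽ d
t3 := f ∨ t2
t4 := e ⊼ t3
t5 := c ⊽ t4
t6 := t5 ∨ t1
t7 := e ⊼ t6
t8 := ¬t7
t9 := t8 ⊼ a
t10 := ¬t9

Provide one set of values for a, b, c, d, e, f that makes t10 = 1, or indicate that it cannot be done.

t10 = ¬t9 must be 1, so t9 = 0.
t9 = t8 ⊼ a must be 0, so both t8 = 1 and a = 1.
t8 = ¬t7 must be 1, so t7 = 0.
Check with a=1 b=0 c=0 d=0 e=1 f=0:
t1 = b ⊽ e = 0 ⊽ 1 = 0
t2 = t1 ⊽ d = 0 ⊽ 0 = 1
t3 = f ∨ t2 = 0 ∨ 1 = 1
t4 = e ⊼ t3 = 1 ⊼ 1 = 0
t5 = c ⊽ t4 = 0 ⊽ 0 = 1
t6 = t5 ∨ t1 = 1 ∨ 0 = 1
t7 = e ⊼ t6 = 1 ⊼ 1 = 0
t8 = ¬t7 = ¬0 = 1
t9 = t8 ⊼ a = 1 ⊼ 1 = 0
t10 = ¬t9 = ¬0 = 1
So t10 = 1 as required.

a=1 b=0 c=0 d=0 e=1 f=0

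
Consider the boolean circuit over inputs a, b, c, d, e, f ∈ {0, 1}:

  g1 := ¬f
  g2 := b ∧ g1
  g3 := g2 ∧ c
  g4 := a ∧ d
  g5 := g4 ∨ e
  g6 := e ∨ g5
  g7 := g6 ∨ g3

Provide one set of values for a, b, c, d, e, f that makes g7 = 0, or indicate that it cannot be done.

g7 = g6 ∨ g3 must be 0, so both g6 = 0 and g3 = 0.
g6 = e ∨ g5 must be 0, so both e = 0 and g5 = 0.
g3 = g2 ∧ c must be 0, so at least one of g2, c is 0.
Check with a=0, b=1, c=0, d=0, e=0, f=1:
g1 = ¬f = ¬1 = 0
g2 = b ∧ g1 = 1 ∧ 0 = 0
g3 = g2 ∧ c = 0 ∧ 0 = 0
g4 = a ∧ d = 0 ∧ 0 = 0
g5 = g4 ∨ e = 0 ∨ 0 = 0
g6 = e ∨ g5 = 0 ∨ 0 = 0
g7 = g6 ∨ g3 = 0 ∨ 0 = 0
So g7 = 0 as required.

a=0, b=1, c=0, d=0, e=0, f=1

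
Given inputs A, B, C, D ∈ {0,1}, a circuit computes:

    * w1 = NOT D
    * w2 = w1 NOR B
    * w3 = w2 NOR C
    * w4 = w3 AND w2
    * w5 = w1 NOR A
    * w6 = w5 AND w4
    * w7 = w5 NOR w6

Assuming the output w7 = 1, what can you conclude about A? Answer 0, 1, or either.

Both values of A occur among assignments with w7 = 1:
  A=0: A=0, B=0, C=0, D=0
  A=1: A=1, B=0, C=0, D=0

either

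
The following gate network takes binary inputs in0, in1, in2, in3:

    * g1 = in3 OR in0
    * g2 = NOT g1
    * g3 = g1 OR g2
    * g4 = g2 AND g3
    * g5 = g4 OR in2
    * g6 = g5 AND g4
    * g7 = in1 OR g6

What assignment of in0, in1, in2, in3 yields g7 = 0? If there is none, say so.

in0=1, in1=0, in2=1, in3=1

g7 = in1 OR g6 must be 0, so both in1 = 0 and g6 = 0.
g6 = g5 AND g4 must be 0, so at least one of g5, g4 is 0.
Check with in0=1, in1=0, in2=1, in3=1:
g1 = in3 OR in0 = 1 OR 1 = 1
g2 = NOT g1 = NOT 1 = 0
g3 = g1 OR g2 = 1 OR 0 = 1
g4 = g2 AND g3 = 0 AND 1 = 0
g5 = g4 OR in2 = 0 OR 1 = 1
g6 = g5 AND g4 = 1 AND 0 = 0
g7 = in1 OR g6 = 0 OR 0 = 0
So g7 = 0 as required.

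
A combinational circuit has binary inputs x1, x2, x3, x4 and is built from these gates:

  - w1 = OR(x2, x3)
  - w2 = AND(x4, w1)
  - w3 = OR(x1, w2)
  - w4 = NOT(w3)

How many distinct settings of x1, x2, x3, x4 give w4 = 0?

11

w4 = NOT(w3) must be 0, so w3 = 1.
Enumerating the 16 input combinations, 11 give w4 = 0 and 5 give w4 = 1.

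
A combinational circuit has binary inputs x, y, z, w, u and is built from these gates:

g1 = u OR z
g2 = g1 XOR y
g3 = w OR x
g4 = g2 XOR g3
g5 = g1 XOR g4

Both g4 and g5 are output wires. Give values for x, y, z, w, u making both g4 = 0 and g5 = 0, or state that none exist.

Check with x=1 y=1 z=0 w=1 u=0:
g1 = u OR z = 0 OR 0 = 0
g2 = g1 XOR y = 0 XOR 1 = 1
g3 = w OR x = 1 OR 1 = 1
g4 = g2 XOR g3 = 1 XOR 1 = 0
g5 = g1 XOR g4 = 0 XOR 0 = 0
So g4 = 0 and g5 = 0.

x=1 y=1 z=0 w=1 u=0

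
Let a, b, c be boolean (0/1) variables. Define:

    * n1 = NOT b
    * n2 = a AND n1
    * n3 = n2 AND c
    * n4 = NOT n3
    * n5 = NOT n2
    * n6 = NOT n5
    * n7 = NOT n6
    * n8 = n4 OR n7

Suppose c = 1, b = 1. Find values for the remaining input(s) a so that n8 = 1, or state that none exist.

Check with c = 1, b = 1 and a=0:
n1 = NOT b = NOT 1 = 0
n2 = a AND n1 = 0 AND 0 = 0
n3 = n2 AND c = 0 AND 1 = 0
n4 = NOT n3 = NOT 0 = 1
n5 = NOT n2 = NOT 0 = 1
n6 = NOT n5 = NOT 1 = 0
n7 = NOT n6 = NOT 0 = 1
n8 = n4 OR n7 = 1 OR 1 = 1
So n8 = 1.

a=0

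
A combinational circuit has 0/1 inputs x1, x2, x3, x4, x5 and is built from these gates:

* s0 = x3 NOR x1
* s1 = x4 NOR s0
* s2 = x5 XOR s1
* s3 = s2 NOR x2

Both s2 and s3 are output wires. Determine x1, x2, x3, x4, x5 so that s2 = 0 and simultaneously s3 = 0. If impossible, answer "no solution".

x1=1, x2=1, x3=0, x4=1, x5=0

Check with x1=1, x2=1, x3=0, x4=1, x5=0:
s0 = x3 NOR x1 = 0 NOR 1 = 0
s1 = x4 NOR s0 = 1 NOR 0 = 0
s2 = x5 XOR s1 = 0 XOR 0 = 0
s3 = s2 NOR x2 = 0 NOR 1 = 0
So s2 = 0 and s3 = 0.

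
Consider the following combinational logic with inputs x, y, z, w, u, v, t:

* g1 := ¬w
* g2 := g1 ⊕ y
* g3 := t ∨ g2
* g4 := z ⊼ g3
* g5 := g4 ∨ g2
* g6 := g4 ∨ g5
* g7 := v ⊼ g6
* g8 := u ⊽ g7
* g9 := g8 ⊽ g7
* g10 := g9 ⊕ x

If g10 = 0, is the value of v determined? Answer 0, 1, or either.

either

Both values of v occur among assignments with g10 = 0:
  v=0: x=0, y=0, z=0, w=0, u=0, v=0, t=0
  v=1: x=0, y=0, z=0, w=0, u=0, v=1, t=0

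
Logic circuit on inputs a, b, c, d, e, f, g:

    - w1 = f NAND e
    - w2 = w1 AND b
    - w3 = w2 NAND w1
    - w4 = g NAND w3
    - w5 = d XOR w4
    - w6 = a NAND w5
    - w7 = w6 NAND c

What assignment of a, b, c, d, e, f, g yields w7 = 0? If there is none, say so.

Check with a=0, b=0, c=1, d=0, e=0, f=1, g=1:
w1 = f NAND e = 1 NAND 0 = 1
w2 = w1 AND b = 1 AND 0 = 0
w3 = w2 NAND w1 = 0 NAND 1 = 1
w4 = g NAND w3 = 1 NAND 1 = 0
w5 = d XOR w4 = 0 XOR 0 = 0
w6 = a NAND w5 = 0 NAND 0 = 1
w7 = w6 NAND c = 1 NAND 1 = 0
So w7 = 0 as required.

a=0, b=0, c=1, d=0, e=0, f=1, g=1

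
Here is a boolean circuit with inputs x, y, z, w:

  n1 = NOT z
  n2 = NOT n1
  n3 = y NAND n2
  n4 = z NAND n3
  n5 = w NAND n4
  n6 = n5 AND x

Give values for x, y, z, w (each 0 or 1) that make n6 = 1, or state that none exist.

n6 = n5 AND x must be 1, so both n5 = 1 and x = 1.
n5 = w NAND n4 must be 1, so at least one of w, n4 is 0.
Check with x=1, y=1, z=1, w=0:
n1 = NOT z = NOT 1 = 0
n2 = NOT n1 = NOT 0 = 1
n3 = y NAND n2 = 1 NAND 1 = 0
n4 = z NAND n3 = 1 NAND 0 = 1
n5 = w NAND n4 = 0 NAND 1 = 1
n6 = n5 AND x = 1 AND 1 = 1
So n6 = 1 as required.

x=1, y=1, z=1, w=0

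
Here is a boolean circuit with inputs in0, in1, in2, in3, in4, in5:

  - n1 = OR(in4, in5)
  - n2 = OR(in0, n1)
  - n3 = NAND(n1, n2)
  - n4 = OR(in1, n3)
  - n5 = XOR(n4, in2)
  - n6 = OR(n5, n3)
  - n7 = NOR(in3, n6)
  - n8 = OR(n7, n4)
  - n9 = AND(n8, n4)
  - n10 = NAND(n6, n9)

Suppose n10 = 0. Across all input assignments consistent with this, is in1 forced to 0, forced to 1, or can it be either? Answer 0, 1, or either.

either

Both values of in1 occur among assignments with n10 = 0:
  in1=0: in0=0, in1=0, in2=0, in3=0, in4=0, in5=0
  in1=1: in0=0, in1=1, in2=0, in3=0, in4=0, in5=0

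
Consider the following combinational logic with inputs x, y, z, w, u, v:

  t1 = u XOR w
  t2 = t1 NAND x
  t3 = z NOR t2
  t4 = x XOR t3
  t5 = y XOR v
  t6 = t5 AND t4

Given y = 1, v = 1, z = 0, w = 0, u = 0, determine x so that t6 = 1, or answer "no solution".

With y = 1, v = 1, z = 0, w = 0, u = 0 fixed, none of the 2 settings of x give t6 = 1.
For example, with x=1:
t1 = u XOR w = 0 XOR 0 = 0
t2 = t1 NAND x = 0 NAND 1 = 1
t3 = z NOR t2 = 0 NOR 1 = 0
t4 = x XOR t3 = 1 XOR 0 = 1
t5 = y XOR v = 1 XOR 1 = 0
t6 = t5 AND t4 = 0 AND 1 = 0
giving t6 = 0 ≠ 1.

no solution exists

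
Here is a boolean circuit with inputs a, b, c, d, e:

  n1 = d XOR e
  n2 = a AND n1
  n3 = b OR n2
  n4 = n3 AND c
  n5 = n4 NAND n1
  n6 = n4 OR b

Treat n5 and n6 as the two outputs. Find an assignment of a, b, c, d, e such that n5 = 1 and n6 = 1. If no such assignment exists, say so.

Check with a=1, b=1, c=0, d=1, e=0:
n1 = d XOR e = 1 XOR 0 = 1
n2 = a AND n1 = 1 AND 1 = 1
n3 = b OR n2 = 1 OR 1 = 1
n4 = n3 AND c = 1 AND 0 = 0
n5 = n4 NAND n1 = 0 NAND 1 = 1
n6 = n4 OR b = 0 OR 1 = 1
So n5 = 1 and n6 = 1.

a=1, b=1, c=0, d=1, e=0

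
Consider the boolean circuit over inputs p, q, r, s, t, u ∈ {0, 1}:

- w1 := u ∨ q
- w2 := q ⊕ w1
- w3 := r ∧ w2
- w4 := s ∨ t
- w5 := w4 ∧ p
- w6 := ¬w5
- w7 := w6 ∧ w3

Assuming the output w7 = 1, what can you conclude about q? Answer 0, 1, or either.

0

w7 = w6 ∧ w3 must be 1, so both w6 = 1 and w3 = 1.
Every assignment with w7 = 1 has q = 0; there are 5 such assignment(s).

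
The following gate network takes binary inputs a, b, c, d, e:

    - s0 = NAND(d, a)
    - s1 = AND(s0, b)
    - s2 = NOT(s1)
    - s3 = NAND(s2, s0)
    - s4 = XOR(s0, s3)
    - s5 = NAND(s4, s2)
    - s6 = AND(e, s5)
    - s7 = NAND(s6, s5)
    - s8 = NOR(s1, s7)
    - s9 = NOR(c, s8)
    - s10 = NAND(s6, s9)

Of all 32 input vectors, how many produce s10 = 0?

s10 = NAND(s6, s9) must be 0, so both s6 = 1 and s9 = 1.
Satisfying assignments:
  a=0, b=1, c=0, d=0, e=1
  a=0, b=1, c=0, d=1, e=1
  a=1, b=1, c=0, d=0, e=1

3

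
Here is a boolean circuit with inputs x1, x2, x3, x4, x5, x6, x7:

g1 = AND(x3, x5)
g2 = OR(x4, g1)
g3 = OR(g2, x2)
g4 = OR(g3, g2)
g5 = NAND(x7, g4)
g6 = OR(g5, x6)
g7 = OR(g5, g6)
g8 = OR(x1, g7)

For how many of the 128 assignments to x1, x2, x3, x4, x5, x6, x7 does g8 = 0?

13

g8 = OR(x1, g7) must be 0, so both x1 = 0 and g7 = 0.
g7 = OR(g5, g6) must be 0, so both g5 = 0 and g6 = 0.
Enumerating the 128 input combinations, 13 give g8 = 0 and 115 give g8 = 1.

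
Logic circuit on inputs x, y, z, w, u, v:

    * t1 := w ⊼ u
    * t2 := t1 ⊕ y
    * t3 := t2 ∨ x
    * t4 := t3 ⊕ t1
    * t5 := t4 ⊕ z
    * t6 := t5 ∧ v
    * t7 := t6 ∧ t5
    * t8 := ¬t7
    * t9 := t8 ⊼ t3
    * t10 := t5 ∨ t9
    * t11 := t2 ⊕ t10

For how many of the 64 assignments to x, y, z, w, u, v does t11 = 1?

40

t11 = t2 ⊕ t10 must be 1, so t2 and t10 differ.
Enumerating the 64 input combinations, 40 give t11 = 1 and 24 give t11 = 0.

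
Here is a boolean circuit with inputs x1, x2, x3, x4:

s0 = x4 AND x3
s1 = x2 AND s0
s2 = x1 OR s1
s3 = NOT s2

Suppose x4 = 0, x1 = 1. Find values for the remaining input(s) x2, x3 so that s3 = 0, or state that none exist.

s3 = NOT s2 must be 0, so s2 = 1.
Check with x4 = 0, x1 = 1 and x2=1, x3=1:
s0 = x4 AND x3 = 0 AND 1 = 0
s1 = x2 AND s0 = 1 AND 0 = 0
s2 = x1 OR s1 = 1 OR 0 = 1
s3 = NOT s2 = NOT 1 = 0
So s3 = 0.

x2=1, x3=1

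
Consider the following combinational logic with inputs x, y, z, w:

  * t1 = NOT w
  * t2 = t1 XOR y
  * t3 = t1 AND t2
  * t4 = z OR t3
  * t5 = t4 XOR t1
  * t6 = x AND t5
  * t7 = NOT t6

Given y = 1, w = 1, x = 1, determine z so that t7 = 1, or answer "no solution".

Check with y = 1, w = 1, x = 1 and z=0:
t1 = NOT w = NOT 1 = 0
t2 = t1 XOR y = 0 XOR 1 = 1
t3 = t1 AND t2 = 0 AND 1 = 0
t4 = z OR t3 = 0 OR 0 = 0
t5 = t4 XOR t1 = 0 XOR 0 = 0
t6 = x AND t5 = 1 AND 0 = 0
t7 = NOT t6 = NOT 0 = 1
So t7 = 1.

z=0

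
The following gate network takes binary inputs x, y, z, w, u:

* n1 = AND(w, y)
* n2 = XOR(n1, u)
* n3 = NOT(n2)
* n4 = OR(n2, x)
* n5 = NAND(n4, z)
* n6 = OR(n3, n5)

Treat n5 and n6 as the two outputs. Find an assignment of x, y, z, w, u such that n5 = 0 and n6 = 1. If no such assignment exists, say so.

x=1, y=0, z=1, w=0, u=0

Check with x=1, y=0, z=1, w=0, u=0:
n1 = AND(w, y) = AND(0, 0) = 0
n2 = XOR(n1, u) = XOR(0, 0) = 0
n3 = NOT(n2) = NOT 0 = 1
n4 = OR(n2, x) = OR(0, 1) = 1
n5 = NAND(n4, z) = NAND(1, 1) = 0
n6 = OR(n3, n5) = OR(1, 0) = 1
So n5 = 0 and n6 = 1.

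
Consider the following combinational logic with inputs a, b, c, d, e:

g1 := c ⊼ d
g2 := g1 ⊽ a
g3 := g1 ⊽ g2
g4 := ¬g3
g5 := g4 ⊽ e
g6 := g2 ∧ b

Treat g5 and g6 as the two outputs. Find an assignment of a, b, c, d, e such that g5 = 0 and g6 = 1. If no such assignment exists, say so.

Check with a=0, b=1, c=1, d=1, e=0:
g1 = c ⊼ d = 1 ⊼ 1 = 0
g2 = g1 ⊽ a = 0 ⊽ 0 = 1
g3 = g1 ⊽ g2 = 0 ⊽ 1 = 0
g4 = ¬g3 = ¬0 = 1
g5 = g4 ⊽ e = 1 ⊽ 0 = 0
g6 = g2 ∧ b = 1 ∧ 1 = 1
So g5 = 0 and g6 = 1.

a=0, b=1, c=1, d=1, e=0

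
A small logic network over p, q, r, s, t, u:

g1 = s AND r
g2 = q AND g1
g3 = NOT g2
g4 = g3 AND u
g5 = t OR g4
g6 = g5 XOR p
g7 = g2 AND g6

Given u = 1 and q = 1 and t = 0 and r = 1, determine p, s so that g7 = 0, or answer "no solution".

g7 = g2 AND g6 must be 0, so at least one of g2, g6 is 0.
Check with u = 1 and q = 1 and t = 0 and r = 1 and p=0, s=0:
g1 = s AND r = 0 AND 1 = 0
g2 = q AND g1 = 1 AND 0 = 0
g3 = NOT g2 = NOT 0 = 1
g4 = g3 AND u = 1 AND 1 = 1
g5 = t OR g4 = 0 OR 1 = 1
g6 = g5 XOR p = 1 XOR 0 = 1
g7 = g2 AND g6 = 0 AND 1 = 0
So g7 = 0.

p=0 s=0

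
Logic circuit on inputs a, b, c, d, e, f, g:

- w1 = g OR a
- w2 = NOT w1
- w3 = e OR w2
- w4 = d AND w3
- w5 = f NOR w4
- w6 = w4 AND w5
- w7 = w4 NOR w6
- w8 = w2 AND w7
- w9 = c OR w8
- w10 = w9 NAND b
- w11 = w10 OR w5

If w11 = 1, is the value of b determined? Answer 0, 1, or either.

either

Both values of b occur among assignments with w11 = 1:
  b=0: a=0, b=0, c=0, d=0, e=0, f=0, g=0
  b=1: a=0, b=1, c=0, d=0, e=0, f=0, g=0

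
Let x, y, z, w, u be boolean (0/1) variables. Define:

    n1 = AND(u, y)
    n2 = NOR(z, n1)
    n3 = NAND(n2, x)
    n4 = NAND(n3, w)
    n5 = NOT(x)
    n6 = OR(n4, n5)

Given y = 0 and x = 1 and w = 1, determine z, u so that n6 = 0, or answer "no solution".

n6 = OR(n4, n5) must be 0, so both n4 = 0 and n5 = 0.
Check with y = 0 and x = 1 and w = 1 and z=1, u=0:
n1 = AND(u, y) = AND(0, 0) = 0
n2 = NOR(z, n1) = NOR(1, 0) = 0
n3 = NAND(n2, x) = NAND(0, 1) = 1
n4 = NAND(n3, w) = NAND(1, 1) = 0
n5 = NOT(x) = NOT 1 = 0
n6 = OR(n4, n5) = OR(0, 0) = 0
So n6 = 0.

z=1, u=0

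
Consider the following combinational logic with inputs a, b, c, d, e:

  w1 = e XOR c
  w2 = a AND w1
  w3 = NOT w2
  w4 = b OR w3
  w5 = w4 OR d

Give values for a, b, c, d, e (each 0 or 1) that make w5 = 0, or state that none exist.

w5 = w4 OR d must be 0, so both w4 = 0 and d = 0.
w4 = b OR w3 must be 0, so both b = 0 and w3 = 0.
w3 = NOT w2 must be 0, so w2 = 1.
Check with a=1, b=0, c=0, d=0, e=1:
w1 = e XOR c = 1 XOR 0 = 1
w2 = a AND w1 = 1 AND 1 = 1
w3 = NOT w2 = NOT 1 = 0
w4 = b OR w3 = 0 OR 0 = 0
w5 = w4 OR d = 0 OR 0 = 0
So w5 = 0 as required.

a=1, b=0, c=0, d=0, e=1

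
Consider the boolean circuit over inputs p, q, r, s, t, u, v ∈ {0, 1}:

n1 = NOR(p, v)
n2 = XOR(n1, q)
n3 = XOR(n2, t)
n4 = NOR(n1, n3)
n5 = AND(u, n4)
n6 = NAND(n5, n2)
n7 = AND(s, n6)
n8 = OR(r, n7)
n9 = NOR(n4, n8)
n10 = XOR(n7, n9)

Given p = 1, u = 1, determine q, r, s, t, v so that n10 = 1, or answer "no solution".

q=1, r=1, s=1, t=0, v=1

n10 = XOR(n7, n9) must be 1, so n7 and n9 differ.
Check with p = 1, u = 1 and q=1, r=1, s=1, t=0, v=1:
n1 = NOR(p, v) = NOR(1, 1) = 0
n2 = XOR(n1, q) = XOR(0, 1) = 1
n3 = XOR(n2, t) = XOR(1, 0) = 1
n4 = NOR(n1, n3) = NOR(0, 1) = 0
n5 = AND(u, n4) = AND(1, 0) = 0
n6 = NAND(n5, n2) = NAND(0, 1) = 1
n7 = AND(s, n6) = AND(1, 1) = 1
n8 = OR(r, n7) = OR(1, 1) = 1
n9 = NOR(n4, n8) = NOR(0, 1) = 0
n10 = XOR(n7, n9) = XOR(1, 0) = 1
So n10 = 1.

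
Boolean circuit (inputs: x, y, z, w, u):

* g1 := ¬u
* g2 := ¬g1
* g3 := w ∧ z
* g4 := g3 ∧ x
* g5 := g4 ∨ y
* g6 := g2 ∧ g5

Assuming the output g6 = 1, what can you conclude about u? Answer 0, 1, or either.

g6 = g2 ∧ g5 must be 1, so both g2 = 1 and g5 = 1.
g2 = ¬g1 must be 1, so g1 = 0.
Every assignment with g6 = 1 has u = 1; there are 9 such assignment(s).

1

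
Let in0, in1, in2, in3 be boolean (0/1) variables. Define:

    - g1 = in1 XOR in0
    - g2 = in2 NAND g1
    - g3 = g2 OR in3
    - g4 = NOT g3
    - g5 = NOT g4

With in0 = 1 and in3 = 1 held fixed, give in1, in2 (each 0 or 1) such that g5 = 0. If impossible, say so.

no solution exists

With in0 = 1 and in3 = 1 fixed, none of the 4 settings of in1, in2 give g5 = 0.
For example, with in1=1, in2=0:
g1 = in1 XOR in0 = 1 XOR 1 = 0
g2 = in2 NAND g1 = 0 NAND 0 = 1
g3 = g2 OR in3 = 1 OR 1 = 1
g4 = NOT g3 = NOT 1 = 0
g5 = NOT g4 = NOT 0 = 1
giving g5 = 1 ≠ 0.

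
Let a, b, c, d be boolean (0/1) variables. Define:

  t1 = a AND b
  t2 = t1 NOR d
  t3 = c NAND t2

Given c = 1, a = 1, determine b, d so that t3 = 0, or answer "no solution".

b=0, d=0

t3 = c NAND t2 must be 0, so both c = 1 and t2 = 1.
Check with c = 1, a = 1 and b=0, d=0:
t1 = a AND b = 1 AND 0 = 0
t2 = t1 NOR d = 0 NOR 0 = 1
t3 = c NAND t2 = 1 NAND 1 = 0
So t3 = 0.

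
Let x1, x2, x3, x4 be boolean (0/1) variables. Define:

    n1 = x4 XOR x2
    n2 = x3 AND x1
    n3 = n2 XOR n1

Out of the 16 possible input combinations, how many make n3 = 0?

8

n3 = n2 XOR n1 must be 0, so n2 and n1 are equal.
Enumerating the 16 input combinations, 8 give n3 = 0 and 8 give n3 = 1.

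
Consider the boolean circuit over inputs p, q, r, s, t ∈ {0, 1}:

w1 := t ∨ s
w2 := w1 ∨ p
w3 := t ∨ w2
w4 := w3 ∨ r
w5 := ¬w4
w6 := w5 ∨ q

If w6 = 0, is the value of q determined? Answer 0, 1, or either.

w6 = w5 ∨ q must be 0, so both w5 = 0 and q = 0.
w5 = ¬w4 must be 0, so w4 = 1.
w4 = w3 ∨ r must be 1, so at least one of w3, r is 1.
Every assignment with w6 = 0 has q = 0; there are 15 such assignment(s).

0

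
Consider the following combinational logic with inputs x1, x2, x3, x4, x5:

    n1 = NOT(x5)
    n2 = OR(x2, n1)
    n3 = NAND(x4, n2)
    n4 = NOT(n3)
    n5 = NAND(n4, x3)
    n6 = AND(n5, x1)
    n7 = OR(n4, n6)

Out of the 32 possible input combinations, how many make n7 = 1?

n7 = OR(n4, n6) must be 1, so at least one of n4, n6 is 1.
Enumerating the 32 input combinations, 22 give n7 = 1 and 10 give n7 = 0.

22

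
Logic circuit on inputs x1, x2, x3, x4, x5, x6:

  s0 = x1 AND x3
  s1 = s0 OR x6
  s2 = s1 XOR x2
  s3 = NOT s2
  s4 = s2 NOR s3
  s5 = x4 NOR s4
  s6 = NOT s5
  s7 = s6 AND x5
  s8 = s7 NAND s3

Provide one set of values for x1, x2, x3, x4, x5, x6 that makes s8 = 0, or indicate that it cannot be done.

Check with x1=1, x2=0, x3=0, x4=1, x5=1, x6=0:
s0 = x1 AND x3 = 1 AND 0 = 0
s1 = s0 OR x6 = 0 OR 0 = 0
s2 = s1 XOR x2 = 0 XOR 0 = 0
s3 = NOT s2 = NOT 0 = 1
s4 = s2 NOR s3 = 0 NOR 1 = 0
s5 = x4 NOR s4 = 1 NOR 0 = 0
s6 = NOT s5 = NOT 0 = 1
s7 = s6 AND x5 = 1 AND 1 = 1
s8 = s7 NAND s3 = 1 NAND 1 = 0
So s8 = 0 as required.

x1=1, x2=0, x3=0, x4=1, x5=1, x6=0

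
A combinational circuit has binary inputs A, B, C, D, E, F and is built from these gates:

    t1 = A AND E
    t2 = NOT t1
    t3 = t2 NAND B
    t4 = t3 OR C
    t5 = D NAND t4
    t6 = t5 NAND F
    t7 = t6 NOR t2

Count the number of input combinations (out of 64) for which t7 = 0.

60

t7 = t6 NOR t2 must be 0, so at least one of t6, t2 is 1.
Enumerating the 64 input combinations, 60 give t7 = 0 and 4 give t7 = 1.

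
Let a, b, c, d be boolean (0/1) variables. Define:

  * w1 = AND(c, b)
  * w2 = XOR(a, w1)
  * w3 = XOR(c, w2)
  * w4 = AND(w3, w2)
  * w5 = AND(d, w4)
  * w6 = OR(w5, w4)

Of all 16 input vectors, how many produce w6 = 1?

w6 = OR(w5, w4) must be 1, so at least one of w5, w4 is 1.
Enumerating the 16 input combinations, 4 give w6 = 1 and 12 give w6 = 0.

4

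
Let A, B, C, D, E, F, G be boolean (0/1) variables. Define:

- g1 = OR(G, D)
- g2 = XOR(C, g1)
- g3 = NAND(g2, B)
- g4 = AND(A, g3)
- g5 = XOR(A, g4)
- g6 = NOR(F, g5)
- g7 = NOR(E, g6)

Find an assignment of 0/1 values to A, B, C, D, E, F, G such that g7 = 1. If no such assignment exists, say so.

g7 = NOR(E, g6) must be 1, so both E = 0 and g6 = 0.
Check with A=1 B=1 C=1 D=1 E=0 F=1 G=1:
g1 = OR(G, D) = OR(1, 1) = 1
g2 = XOR(C, g1) = XOR(1, 1) = 0
g3 = NAND(g2, B) = NAND(0, 1) = 1
g4 = AND(A, g3) = AND(1, 1) = 1
g5 = XOR(A, g4) = XOR(1, 1) = 0
g6 = NOR(F, g5) = NOR(1, 0) = 0
g7 = NOR(E, g6) = NOR(0, 0) = 1
So g7 = 1 as required.

A=1 B=1 C=1 D=1 E=0 F=1 G=1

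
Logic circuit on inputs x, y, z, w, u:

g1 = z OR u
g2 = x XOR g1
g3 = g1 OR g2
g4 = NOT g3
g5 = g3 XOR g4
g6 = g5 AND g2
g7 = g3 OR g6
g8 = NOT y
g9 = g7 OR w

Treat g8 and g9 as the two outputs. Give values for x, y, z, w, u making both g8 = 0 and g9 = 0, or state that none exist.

x=0 y=1 z=0 w=0 u=0

Check with x=0 y=1 z=0 w=0 u=0:
g1 = z OR u = 0 OR 0 = 0
g2 = x XOR g1 = 0 XOR 0 = 0
g3 = g1 OR g2 = 0 OR 0 = 0
g4 = NOT g3 = NOT 0 = 1
g5 = g3 XOR g4 = 0 XOR 1 = 1
g6 = g5 AND g2 = 1 AND 0 = 0
g7 = g3 OR g6 = 0 OR 0 = 0
g8 = NOT y = NOT 1 = 0
g9 = g7 OR w = 0 OR 0 = 0
So g8 = 0 and g9 = 0.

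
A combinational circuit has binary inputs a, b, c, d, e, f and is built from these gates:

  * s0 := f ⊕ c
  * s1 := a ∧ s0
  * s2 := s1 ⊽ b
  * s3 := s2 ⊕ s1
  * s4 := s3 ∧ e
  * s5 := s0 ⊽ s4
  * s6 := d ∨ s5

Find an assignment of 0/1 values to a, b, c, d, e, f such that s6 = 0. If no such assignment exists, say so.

a=1, b=0, c=1, d=0, e=1, f=1

s6 = d ∨ s5 must be 0, so both d = 0 and s5 = 0.
Check with a=1, b=0, c=1, d=0, e=1, f=1:
s0 = f ⊕ c = 1 ⊕ 1 = 0
s1 = a ∧ s0 = 1 ∧ 0 = 0
s2 = s1 ⊽ b = 0 ⊽ 0 = 1
s3 = s2 ⊕ s1 = 1 ⊕ 0 = 1
s4 = s3 ∧ e = 1 ∧ 1 = 1
s5 = s0 ⊽ s4 = 0 ⊽ 1 = 0
s6 = d ∨ s5 = 0 ∨ 0 = 0
So s6 = 0 as required.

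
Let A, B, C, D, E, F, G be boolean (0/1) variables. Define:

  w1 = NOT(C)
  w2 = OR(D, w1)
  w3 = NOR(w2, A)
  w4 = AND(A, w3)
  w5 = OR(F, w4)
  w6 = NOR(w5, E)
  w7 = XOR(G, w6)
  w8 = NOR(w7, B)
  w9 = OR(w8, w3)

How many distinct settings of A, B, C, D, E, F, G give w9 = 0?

84

w9 = OR(w8, w3) must be 0, so both w8 = 0 and w3 = 0.
w8 = NOR(w7, B) must be 0, so at least one of w7, B is 1.
w3 = NOR(w2, A) must be 0, so at least one of w2, A is 1.
Enumerating the 128 input combinations, 84 give w9 = 0 and 44 give w9 = 1.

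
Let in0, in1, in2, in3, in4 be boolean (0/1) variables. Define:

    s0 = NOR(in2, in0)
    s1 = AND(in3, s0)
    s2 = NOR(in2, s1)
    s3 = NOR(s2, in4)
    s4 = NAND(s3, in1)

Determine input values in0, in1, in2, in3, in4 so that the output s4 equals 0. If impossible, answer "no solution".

s4 = NAND(s3, in1) must be 0, so both s3 = 1 and in1 = 1.
s3 = NOR(s2, in4) must be 1, so both s2 = 0 and in4 = 0.
Check with in0=1 in1=1 in2=1 in3=1 in4=0:
s0 = NOR(in2, in0) = NOR(1, 1) = 0
s1 = AND(in3, s0) = AND(1, 0) = 0
s2 = NOR(in2, s1) = NOR(1, 0) = 0
s3 = NOR(s2, in4) = NOR(0, 0) = 1
s4 = NAND(s3, in1) = NAND(1, 1) = 0
So s4 = 0 as required.

in0=1 in1=1 in2=1 in3=1 in4=0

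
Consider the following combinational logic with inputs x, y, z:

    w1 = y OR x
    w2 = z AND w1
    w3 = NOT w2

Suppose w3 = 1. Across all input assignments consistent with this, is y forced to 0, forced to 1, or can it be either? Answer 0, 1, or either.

Both values of y occur among assignments with w3 = 1:
  y=0: x=0, y=0, z=0
  y=1: x=0, y=1, z=0

either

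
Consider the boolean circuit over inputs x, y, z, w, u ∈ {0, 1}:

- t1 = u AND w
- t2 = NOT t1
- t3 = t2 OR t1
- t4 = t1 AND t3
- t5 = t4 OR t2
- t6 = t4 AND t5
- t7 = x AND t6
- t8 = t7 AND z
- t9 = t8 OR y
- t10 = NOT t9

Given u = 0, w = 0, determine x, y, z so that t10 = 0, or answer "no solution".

Check with u = 0, w = 0 and x=1, y=1, z=0:
t1 = u AND w = 0 AND 0 = 0
t2 = NOT t1 = NOT 0 = 1
t3 = t2 OR t1 = 1 OR 0 = 1
t4 = t1 AND t3 = 0 AND 1 = 0
t5 = t4 OR t2 = 0 OR 1 = 1
t6 = t4 AND t5 = 0 AND 1 = 0
t7 = x AND t6 = 1 AND 0 = 0
t8 = t7 AND z = 0 AND 0 = 0
t9 = t8 OR y = 0 OR 1 = 1
t10 = NOT t9 = NOT 1 = 0
So t10 = 0.

x=1, y=1, z=0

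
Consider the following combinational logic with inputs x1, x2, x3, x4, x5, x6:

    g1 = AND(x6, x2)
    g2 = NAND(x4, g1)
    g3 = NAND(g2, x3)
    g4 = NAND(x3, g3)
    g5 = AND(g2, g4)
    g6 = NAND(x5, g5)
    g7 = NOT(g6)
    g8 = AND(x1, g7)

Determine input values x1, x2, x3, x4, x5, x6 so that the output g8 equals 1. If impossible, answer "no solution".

g8 = AND(x1, g7) must be 1, so both x1 = 1 and g7 = 1.
g7 = NOT(g6) must be 1, so g6 = 0.
Check with x1=1 x2=1 x3=1 x4=0 x5=1 x6=0:
g1 = AND(x6, x2) = AND(0, 1) = 0
g2 = NAND(x4, g1) = NAND(0, 0) = 1
g3 = NAND(g2, x3) = NAND(1, 1) = 0
g4 = NAND(x3, g3) = NAND(1, 0) = 1
g5 = AND(g2, g4) = AND(1, 1) = 1
g6 = NAND(x5, g5) = NAND(1, 1) = 0
g7 = NOT(g6) = NOT 0 = 1
g8 = AND(x1, g7) = AND(1, 1) = 1
So g8 = 1 as required.

x1=1 x2=1 x3=1 x4=0 x5=1 x6=0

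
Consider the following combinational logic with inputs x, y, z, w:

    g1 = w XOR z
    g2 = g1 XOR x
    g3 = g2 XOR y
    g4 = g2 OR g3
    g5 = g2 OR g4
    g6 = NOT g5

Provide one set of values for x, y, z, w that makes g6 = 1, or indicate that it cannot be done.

x=1, y=0, z=0, w=1

g6 = NOT g5 must be 1, so g5 = 0.
g5 = g2 OR g4 must be 0, so both g2 = 0 and g4 = 0.
Check with x=1, y=0, z=0, w=1:
g1 = w XOR z = 1 XOR 0 = 1
g2 = g1 XOR x = 1 XOR 1 = 0
g3 = g2 XOR y = 0 XOR 0 = 0
g4 = g2 OR g3 = 0 OR 0 = 0
g5 = g2 OR g4 = 0 OR 0 = 0
g6 = NOT g5 = NOT 0 = 1
So g6 = 1 as required.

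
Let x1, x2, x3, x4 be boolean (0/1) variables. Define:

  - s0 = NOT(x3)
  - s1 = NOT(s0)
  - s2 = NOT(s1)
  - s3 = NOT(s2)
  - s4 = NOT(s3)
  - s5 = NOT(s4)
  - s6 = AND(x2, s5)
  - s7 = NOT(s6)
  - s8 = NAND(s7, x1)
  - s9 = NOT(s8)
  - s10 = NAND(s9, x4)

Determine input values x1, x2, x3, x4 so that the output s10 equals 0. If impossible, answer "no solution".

x1=1 x2=1 x3=0 x4=1

s10 = NAND(s9, x4) must be 0, so both s9 = 1 and x4 = 1.
Check with x1=1 x2=1 x3=0 x4=1:
s0 = NOT(x3) = NOT 0 = 1
s1 = NOT(s0) = NOT 1 = 0
s2 = NOT(s1) = NOT 0 = 1
s3 = NOT(s2) = NOT 1 = 0
s4 = NOT(s3) = NOT 0 = 1
s5 = NOT(s4) = NOT 1 = 0
s6 = AND(x2, s5) = AND(1, 0) = 0
s7 = NOT(s6) = NOT 0 = 1
s8 = NAND(s7, x1) = NAND(1, 1) = 0
s9 = NOT(s8) = NOT 0 = 1
s10 = NAND(s9, x4) = NAND(1, 1) = 0
So s10 = 0 as required.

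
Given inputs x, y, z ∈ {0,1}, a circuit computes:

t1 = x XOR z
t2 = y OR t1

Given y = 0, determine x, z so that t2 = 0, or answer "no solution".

x=0 z=0

t2 = y OR t1 must be 0, so both y = 0 and t1 = 0.
t1 = x XOR z must be 0, so x and z are equal.
Check with y = 0 and x=0, z=0:
t1 = x XOR z = 0 XOR 0 = 0
t2 = y OR t1 = 0 OR 0 = 0
So t2 = 0.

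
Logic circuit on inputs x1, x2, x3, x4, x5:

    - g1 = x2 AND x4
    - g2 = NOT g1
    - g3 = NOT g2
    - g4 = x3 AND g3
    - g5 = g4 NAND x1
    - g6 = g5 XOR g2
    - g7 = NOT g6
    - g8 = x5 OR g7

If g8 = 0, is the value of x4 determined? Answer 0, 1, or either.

1

g8 = x5 OR g7 must be 0, so both x5 = 0 and g7 = 0.
Every assignment with g8 = 0 has x4 = 1; there are 3 such assignment(s).
  x1=0, x2=1, x3=0, x4=1, x5=0
  x1=0, x2=1, x3=1, x4=1, x5=0
  x1=1, x2=1, x3=0, x4=1, x5=0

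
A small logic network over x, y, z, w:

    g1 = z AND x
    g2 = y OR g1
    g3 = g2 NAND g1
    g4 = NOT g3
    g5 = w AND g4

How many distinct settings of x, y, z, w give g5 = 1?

2

g5 = w AND g4 must be 1, so both w = 1 and g4 = 1.
g4 = NOT g3 must be 1, so g3 = 0.
Satisfying assignments:
  x=1, y=0, z=1, w=1
  x=1, y=1, z=1, w=1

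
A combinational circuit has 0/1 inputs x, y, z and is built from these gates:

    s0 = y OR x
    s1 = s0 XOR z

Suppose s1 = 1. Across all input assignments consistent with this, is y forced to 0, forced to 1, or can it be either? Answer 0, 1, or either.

Both values of y occur among assignments with s1 = 1:
  y=0: x=0, y=0, z=1
  y=1: x=0, y=1, z=0

either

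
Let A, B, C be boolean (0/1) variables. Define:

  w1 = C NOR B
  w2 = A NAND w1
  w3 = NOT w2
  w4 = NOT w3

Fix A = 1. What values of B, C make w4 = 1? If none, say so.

B=1 C=1

Check with A = 1 and B=1, C=1:
w1 = C NOR B = 1 NOR 1 = 0
w2 = A NAND w1 = 1 NAND 0 = 1
w3 = NOT w2 = NOT 1 = 0
w4 = NOT w3 = NOT 0 = 1
So w4 = 1.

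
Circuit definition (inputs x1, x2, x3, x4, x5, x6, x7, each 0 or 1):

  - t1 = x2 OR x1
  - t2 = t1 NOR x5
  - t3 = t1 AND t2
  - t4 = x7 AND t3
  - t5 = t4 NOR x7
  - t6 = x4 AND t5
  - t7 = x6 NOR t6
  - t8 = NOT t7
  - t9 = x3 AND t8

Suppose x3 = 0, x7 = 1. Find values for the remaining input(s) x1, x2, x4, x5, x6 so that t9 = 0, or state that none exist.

t9 = x3 AND t8 must be 0, so at least one of x3, t8 is 0.
Check with x3 = 0, x7 = 1 and x1=0, x2=1, x4=1, x5=1, x6=0:
t1 = x2 OR x1 = 1 OR 0 = 1
t2 = t1 NOR x5 = 1 NOR 1 = 0
t3 = t1 AND t2 = 1 AND 0 = 0
t4 = x7 AND t3 = 1 AND 0 = 0
t5 = t4 NOR x7 = 0 NOR 1 = 0
t6 = x4 AND t5 = 1 AND 0 = 0
t7 = x6 NOR t6 = 0 NOR 0 = 1
t8 = NOT t7 = NOT 1 = 0
t9 = x3 AND t8 = 0 AND 0 = 0
So t9 = 0.

x1=0, x2=1, x4=1, x5=1, x6=0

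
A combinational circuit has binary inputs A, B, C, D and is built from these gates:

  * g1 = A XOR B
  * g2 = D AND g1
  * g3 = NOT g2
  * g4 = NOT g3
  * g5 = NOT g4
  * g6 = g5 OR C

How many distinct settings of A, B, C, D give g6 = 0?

2

g6 = g5 OR C must be 0, so both g5 = 0 and C = 0.
Satisfying assignments:
  A=0, B=1, C=0, D=1
  A=1, B=0, C=0, D=1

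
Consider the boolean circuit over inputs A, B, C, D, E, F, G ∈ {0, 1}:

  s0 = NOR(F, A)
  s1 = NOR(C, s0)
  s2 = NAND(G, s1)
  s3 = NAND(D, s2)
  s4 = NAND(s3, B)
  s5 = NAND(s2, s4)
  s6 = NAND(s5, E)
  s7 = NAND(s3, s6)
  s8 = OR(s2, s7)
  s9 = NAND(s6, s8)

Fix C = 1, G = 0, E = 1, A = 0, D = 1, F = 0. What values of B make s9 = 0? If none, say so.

B=1

s9 = NAND(s6, s8) must be 0, so both s6 = 1 and s8 = 1.
s6 = NAND(s5, E) must be 1, so at least one of s5, E is 0.
Check with C = 1, G = 0, E = 1, A = 0, D = 1, F = 0 and B=1:
s0 = NOR(F, A) = NOR(0, 0) = 1
s1 = NOR(C, s0) = NOR(1, 1) = 0
s2 = NAND(G, s1) = NAND(0, 0) = 1
s3 = NAND(D, s2) = NAND(1, 1) = 0
s4 = NAND(s3, B) = NAND(0, 1) = 1
s5 = NAND(s2, s4) = NAND(1, 1) = 0
s6 = NAND(s5, E) = NAND(0, 1) = 1
s7 = NAND(s3, s6) = NAND(0, 1) = 1
s8 = OR(s2, s7) = OR(1, 1) = 1
s9 = NAND(s6, s8) = NAND(1, 1) = 0
So s9 = 0.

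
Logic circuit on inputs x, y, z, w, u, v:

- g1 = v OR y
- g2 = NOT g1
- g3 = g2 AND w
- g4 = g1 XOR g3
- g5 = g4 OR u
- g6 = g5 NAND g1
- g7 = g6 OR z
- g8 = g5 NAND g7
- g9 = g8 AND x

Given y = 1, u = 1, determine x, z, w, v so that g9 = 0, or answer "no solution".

x=0 z=1 w=1 v=1

Check with y = 1, u = 1 and x=0, z=1, w=1, v=1:
g1 = v OR y = 1 OR 1 = 1
g2 = NOT g1 = NOT 1 = 0
g3 = g2 AND w = 0 AND 1 = 0
g4 = g1 XOR g3 = 1 XOR 0 = 1
g5 = g4 OR u = 1 OR 1 = 1
g6 = g5 NAND g1 = 1 NAND 1 = 0
g7 = g6 OR z = 0 OR 1 = 1
g8 = g5 NAND g7 = 1 NAND 1 = 0
g9 = g8 AND x = 0 AND 0 = 0
So g9 = 0.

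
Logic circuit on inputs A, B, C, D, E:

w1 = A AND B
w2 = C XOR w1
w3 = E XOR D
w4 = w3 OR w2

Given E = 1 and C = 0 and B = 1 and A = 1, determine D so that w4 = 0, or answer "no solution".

no solution exists

With E = 1 and C = 0 and B = 1 and A = 1 fixed, none of the 2 settings of D give w4 = 0.
For example, with D=0:
w1 = A AND B = 1 AND 1 = 1
w2 = C XOR w1 = 0 XOR 1 = 1
w3 = E XOR D = 1 XOR 0 = 1
w4 = w3 OR w2 = 1 OR 1 = 1
giving w4 = 1 ≠ 0.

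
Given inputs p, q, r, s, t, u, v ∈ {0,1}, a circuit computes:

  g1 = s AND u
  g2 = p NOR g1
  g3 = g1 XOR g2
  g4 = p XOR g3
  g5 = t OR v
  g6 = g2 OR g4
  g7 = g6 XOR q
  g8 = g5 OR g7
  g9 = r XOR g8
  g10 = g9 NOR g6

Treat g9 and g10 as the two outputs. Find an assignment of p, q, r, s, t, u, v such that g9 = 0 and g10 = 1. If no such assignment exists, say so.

p=1, q=0, r=1, s=1, t=0, u=1, v=1

Check with p=1, q=0, r=1, s=1, t=0, u=1, v=1:
g1 = s AND u = 1 AND 1 = 1
g2 = p NOR g1 = 1 NOR 1 = 0
g3 = g1 XOR g2 = 1 XOR 0 = 1
g4 = p XOR g3 = 1 XOR 1 = 0
g5 = t OR v = 0 OR 1 = 1
g6 = g2 OR g4 = 0 OR 0 = 0
g7 = g6 XOR q = 0 XOR 0 = 0
g8 = g5 OR g7 = 1 OR 0 = 1
g9 = r XOR g8 = 1 XOR 1 = 0
g10 = g9 NOR g6 = 0 NOR 0 = 1
So g9 = 0 and g10 = 1.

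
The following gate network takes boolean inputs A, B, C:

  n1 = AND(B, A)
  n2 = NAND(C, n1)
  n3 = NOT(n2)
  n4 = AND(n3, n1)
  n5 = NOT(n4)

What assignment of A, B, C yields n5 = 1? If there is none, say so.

A=0 B=0 C=1

Check with A=0 B=0 C=1:
n1 = AND(B, A) = AND(0, 0) = 0
n2 = NAND(C, n1) = NAND(1, 0) = 1
n3 = NOT(n2) = NOT 1 = 0
n4 = AND(n3, n1) = AND(0, 0) = 0
n5 = NOT(n4) = NOT 0 = 1
So n5 = 1 as required.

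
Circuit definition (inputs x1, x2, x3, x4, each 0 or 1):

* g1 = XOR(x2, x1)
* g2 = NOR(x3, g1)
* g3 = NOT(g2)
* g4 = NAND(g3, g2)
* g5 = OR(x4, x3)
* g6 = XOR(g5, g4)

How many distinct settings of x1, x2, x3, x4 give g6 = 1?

4

g6 = XOR(g5, g4) must be 1, so g5 and g4 differ.
Satisfying assignments:
  x1=0, x2=0, x3=0, x4=0
  x1=0, x2=1, x3=0, x4=0
  x1=1, x2=0, x3=0, x4=0
  x1=1, x2=1, x3=0, x4=0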